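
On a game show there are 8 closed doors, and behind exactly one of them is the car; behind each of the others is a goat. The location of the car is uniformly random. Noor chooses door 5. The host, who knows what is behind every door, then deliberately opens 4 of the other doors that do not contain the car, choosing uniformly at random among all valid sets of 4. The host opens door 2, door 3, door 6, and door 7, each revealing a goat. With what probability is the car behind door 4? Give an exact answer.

7/24

Condition on the true location of the car.
If it is behind any of doors 1, 4, and 8 (prior 1/8 each): the host has 15 equally likely choices, so probability 1/15; weight (1/8)·(1/15) = 1/120 each.
If it is behind any of doors 2, 3, 6, and 7 (prior 1/8 each): that door was opened and seen not to hold the prize — ruled out; weight (1/8)·0 = 0 each.
If it is behind door 5 (prior 1/8): the host has 35 equally likely choices, so probability 1/35; weight (1/8)·(1/35) = 1/280.
The weights sum to 1/35.
So P(the car behind door 4 | the host opened door 2, door 3, door 6, and door 7) = (1/120) / (1/35) = 7/24.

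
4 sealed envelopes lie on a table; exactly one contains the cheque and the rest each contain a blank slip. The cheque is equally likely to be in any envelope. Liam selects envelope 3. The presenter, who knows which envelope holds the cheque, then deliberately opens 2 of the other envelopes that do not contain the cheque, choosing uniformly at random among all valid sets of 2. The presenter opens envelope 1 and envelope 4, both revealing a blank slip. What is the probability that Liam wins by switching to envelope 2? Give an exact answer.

3/4

Condition on the true location of the cheque.
If it is in either of envelopes 1 and 4 (prior 1/4 each): that envelope was opened and seen not to hold the prize — ruled out; weight (1/4)·0 = 0 each.
If it is in envelope 2 (prior 1/4): the presenter has no choice, probability 1; weight (1/4)·1 = 1/4.
If it is in envelope 3 (prior 1/4): the presenter has 3 equally likely choices, so probability 1/3; weight (1/4)·(1/3) = 1/12.
The weights sum to 1/3.
So P(the cheque in envelope 2 | the presenter opened envelope 1 and envelope 4) = (1/4) / (1/3) = 3/4.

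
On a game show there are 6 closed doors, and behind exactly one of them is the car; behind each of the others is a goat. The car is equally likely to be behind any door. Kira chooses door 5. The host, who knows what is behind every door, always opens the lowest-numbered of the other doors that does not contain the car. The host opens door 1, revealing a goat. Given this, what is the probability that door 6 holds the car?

1/5

Condition on the true location of the car.
If it is behind door 1 (prior 1/6): the host opened door 1, so this case is ruled out; weight (1/6)·0 = 0.
If it is behind any of doors 2, 3, 4, 5, and 6 (prior 1/6 each): door 1 is the lowest-numbered option available, probability 1; weight (1/6)·1 = 1/6 each.
The weights sum to 5/6.
So P(the car behind door 6 | the host opened door 1) = (1/6) / (5/6) = 1/5.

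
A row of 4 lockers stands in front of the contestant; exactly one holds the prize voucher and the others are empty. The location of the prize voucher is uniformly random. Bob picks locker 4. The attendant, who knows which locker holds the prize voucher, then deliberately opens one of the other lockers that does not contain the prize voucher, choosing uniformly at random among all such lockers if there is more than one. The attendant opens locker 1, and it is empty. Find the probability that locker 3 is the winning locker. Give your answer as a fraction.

Apply Bayes' rule, conditioning on where the prize voucher actually is.
If it is in locker 1 (prior 1/4): the attendant opened locker 1, so this case is ruled out; weight (1/4)·0 = 0.
If it is in either of lockers 2 and 3 (prior 1/4 each): the attendant has 2 equally likely choices, so probability 1/2; weight (1/4)·(1/2) = 1/8 each.
If it is in locker 4 (prior 1/4): the attendant has 3 equally likely choices, so probability 1/3; weight (1/4)·(1/3) = 1/12.
The weights sum to 1/3.
So P(the prize voucher in locker 3 | the attendant opened locker 1) = (1/8) / (1/3) = 3/8.

3/8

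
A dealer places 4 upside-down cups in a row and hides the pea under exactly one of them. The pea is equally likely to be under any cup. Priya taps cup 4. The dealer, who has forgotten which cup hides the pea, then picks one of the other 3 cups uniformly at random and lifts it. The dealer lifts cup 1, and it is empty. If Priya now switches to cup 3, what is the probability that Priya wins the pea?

Consider each possible location of the pea in turn.
If it is under cup 1 (prior 1/4): the dealer opened cup 1, so this case is ruled out; weight (1/4)·0 = 0.
If it is under any of cups 2, 3, and 4 (prior 1/4 each): the dealer picks cup 1 with probability 1/3 regardless, and it is not the prize; weight (1/4)·(1/3) = 1/12 each.
The weights sum to 1/4.
So P(the pea under cup 3 | the dealer opened cup 1) = (1/12) / (1/4) = 1/3.

1/3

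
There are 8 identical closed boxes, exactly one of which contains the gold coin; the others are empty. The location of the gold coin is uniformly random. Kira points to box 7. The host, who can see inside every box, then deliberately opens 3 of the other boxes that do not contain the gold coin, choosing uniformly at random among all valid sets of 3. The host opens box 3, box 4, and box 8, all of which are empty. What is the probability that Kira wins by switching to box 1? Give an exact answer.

7/32

Condition on the true location of the gold coin.
If it is in any of boxes 1, 2, 5, and 6 (prior 1/8 each): the host has 20 equally likely choices, so probability 1/20; weight (1/8)·(1/20) = 1/160 each.
If it is in any of boxes 3, 4, and 8 (prior 1/8 each): that box was opened and seen not to hold the prize — ruled out; weight (1/8)·0 = 0 each.
If it is in box 7 (prior 1/8): the host has 35 equally likely choices, so probability 1/35; weight (1/8)·(1/35) = 1/280.
The weights sum to 1/35.
So P(the gold coin in box 1 | the host opened box 3, box 4, and box 8) = (1/160) / (1/35) = 7/32.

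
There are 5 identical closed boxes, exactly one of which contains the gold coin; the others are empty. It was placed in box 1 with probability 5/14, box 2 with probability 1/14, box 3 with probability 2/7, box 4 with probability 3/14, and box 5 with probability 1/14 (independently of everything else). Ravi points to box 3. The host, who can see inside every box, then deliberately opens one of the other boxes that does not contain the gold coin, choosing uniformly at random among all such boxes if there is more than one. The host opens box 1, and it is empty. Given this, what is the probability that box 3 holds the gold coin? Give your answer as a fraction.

Condition on the true location of the gold coin.
If it is in box 1 (prior 5/14): the host opened box 1, so this case is ruled out; weight (5/14)·0 = 0.
If it is in either of boxes 2 and 5 (prior 1/14 each): the host has 3 equally likely choices, so probability 1/3; weight (1/14)·(1/3) = 1/42 each.
If it is in box 3 (prior 2/7): the host has 4 equally likely choices, so probability 1/4; weight (2/7)·(1/4) = 1/14.
If it is in box 4 (prior 3/14): the host has 3 equally likely choices, so probability 1/3; weight (3/14)·(1/3) = 1/14.
The weights sum to 4/21.
So P(the gold coin in box 3 | the host opened box 1) = (1/14) / (4/21) = 3/8.

3/8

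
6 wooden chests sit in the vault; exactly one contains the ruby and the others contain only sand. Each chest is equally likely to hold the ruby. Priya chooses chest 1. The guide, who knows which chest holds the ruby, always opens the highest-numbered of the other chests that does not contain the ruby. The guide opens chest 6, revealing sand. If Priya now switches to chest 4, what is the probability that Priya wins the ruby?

Consider each possible location of the ruby in turn.
If it is in any of chests 1, 2, 3, 4, and 5 (prior 1/6 each): chest 6 is the highest-numbered option available, probability 1; weight (1/6)·1 = 1/6 each.
If it is in chest 6 (prior 1/6): the guide opened chest 6, so this case is ruled out; weight (1/6)·0 = 0.
The weights sum to 5/6.
So P(the ruby in chest 4 | the guide opened chest 6) = (1/6) / (5/6) = 1/5.

1/5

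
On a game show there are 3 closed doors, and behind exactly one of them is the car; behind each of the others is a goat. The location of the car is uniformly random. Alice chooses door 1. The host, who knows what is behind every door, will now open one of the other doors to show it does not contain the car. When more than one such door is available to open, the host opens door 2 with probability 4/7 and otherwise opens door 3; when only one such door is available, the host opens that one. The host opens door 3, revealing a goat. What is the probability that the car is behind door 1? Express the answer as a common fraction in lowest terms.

Condition on the true location of the car.
If it is behind door 1 (prior 1/3): door 2 is available but not opened, probability 3/7; weight (1/3)·(3/7) = 1/7.
If it is behind door 2 (prior 1/3): only door 3 is available, probability 1; weight (1/3)·1 = 1/3.
If it is behind door 3 (prior 1/3): the host opened door 3, so this case is ruled out; weight (1/3)·0 = 0.
The weights sum to 10/21.
So P(the car behind door 1 | the host opened door 3) = (1/7) / (10/21) = 3/10.

3/10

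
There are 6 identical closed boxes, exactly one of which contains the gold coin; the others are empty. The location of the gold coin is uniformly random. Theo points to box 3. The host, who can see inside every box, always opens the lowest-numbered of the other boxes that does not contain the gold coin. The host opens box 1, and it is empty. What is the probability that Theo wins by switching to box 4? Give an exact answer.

Consider each possible location of the gold coin in turn.
If it is in box 1 (prior 1/6): the host opened box 1, so this case is ruled out; weight (1/6)·0 = 0.
If it is in any of boxes 2, 3, 4, 5, and 6 (prior 1/6 each): box 1 is the lowest-numbered option available, probability 1; weight (1/6)·1 = 1/6 each.
The weights sum to 5/6.
So P(the gold coin in box 4 | the host opened box 1) = (1/6) / (5/6) = 1/5.

1/5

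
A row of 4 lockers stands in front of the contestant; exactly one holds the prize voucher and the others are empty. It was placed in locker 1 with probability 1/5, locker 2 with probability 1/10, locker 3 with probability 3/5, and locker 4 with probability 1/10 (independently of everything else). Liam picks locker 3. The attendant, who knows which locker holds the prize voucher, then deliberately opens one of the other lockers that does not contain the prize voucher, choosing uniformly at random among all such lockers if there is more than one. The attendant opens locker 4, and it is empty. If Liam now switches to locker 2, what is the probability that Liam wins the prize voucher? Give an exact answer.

Condition on the true location of the prize voucher.
If it is in locker 1 (prior 1/5): the attendant has 2 equally likely choices, so probability 1/2; weight (1/5)·(1/2) = 1/10.
If it is in locker 2 (prior 1/10): the attendant has 2 equally likely choices, so probability 1/2; weight (1/10)·(1/2) = 1/20.
If it is in locker 3 (prior 3/5): the attendant has 3 equally likely choices, so probability 1/3; weight (3/5)·(1/3) = 1/5.
If it is in locker 4 (prior 1/10): the attendant opened locker 4, so this case is ruled out; weight (1/10)·0 = 0.
The weights sum to 7/20.
So P(the prize voucher in locker 2 | the attendant opened locker 4) = (1/20) / (7/20) = 1/7.

1/7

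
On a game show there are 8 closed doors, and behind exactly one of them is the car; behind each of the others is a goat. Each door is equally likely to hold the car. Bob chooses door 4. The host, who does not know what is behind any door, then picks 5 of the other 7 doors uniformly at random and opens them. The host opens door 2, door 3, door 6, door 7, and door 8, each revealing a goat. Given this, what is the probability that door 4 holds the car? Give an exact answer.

Consider each possible location of the car in turn.
If it is behind any of doors 1, 4, and 5 (prior 1/8 each): the host picks exactly this set with probability 1/21 regardless, and none is the prize; weight (1/8)·(1/21) = 1/168 each.
If it is behind any of doors 2, 3, 6, 7, and 8 (prior 1/8 each): that door was opened and seen not to hold the prize — ruled out; weight (1/8)·0 = 0 each.
The weights sum to 1/56.
So P(the car behind door 4 | the host opened door 2, door 3, door 6, door 7, and door 8) = (1/168) / (1/56) = 1/3.

1/3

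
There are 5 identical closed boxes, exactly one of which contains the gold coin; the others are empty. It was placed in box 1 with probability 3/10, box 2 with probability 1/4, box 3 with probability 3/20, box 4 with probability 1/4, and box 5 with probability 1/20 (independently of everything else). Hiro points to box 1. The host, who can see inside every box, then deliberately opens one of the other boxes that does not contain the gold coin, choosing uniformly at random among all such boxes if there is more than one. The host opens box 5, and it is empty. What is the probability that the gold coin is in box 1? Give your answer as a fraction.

Consider each possible location of the gold coin in turn.
If it is in box 1 (prior 3/10): the host has 4 equally likely choices, so probability 1/4; weight (3/10)·(1/4) = 3/40.
If it is in either of boxes 2 and 4 (prior 1/4 each): the host has 3 equally likely choices, so probability 1/3; weight (1/4)·(1/3) = 1/12 each.
If it is in box 3 (prior 3/20): the host has 3 equally likely choices, so probability 1/3; weight (3/20)·(1/3) = 1/20.
If it is in box 5 (prior 1/20): the host opened box 5, so this case is ruled out; weight (1/20)·0 = 0.
The weights sum to 7/24.
So P(the gold coin in box 1 | the host opened box 5) = (3/40) / (7/24) = 9/35.

9/35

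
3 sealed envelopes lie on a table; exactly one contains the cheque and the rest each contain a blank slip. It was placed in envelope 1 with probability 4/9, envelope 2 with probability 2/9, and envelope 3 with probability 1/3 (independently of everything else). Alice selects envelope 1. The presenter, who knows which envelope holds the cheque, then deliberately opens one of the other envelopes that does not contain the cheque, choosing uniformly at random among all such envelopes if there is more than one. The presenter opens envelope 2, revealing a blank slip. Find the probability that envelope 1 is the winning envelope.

2/5

Consider each possible location of the cheque in turn.
If it is in envelope 1 (prior 4/9): the presenter has 2 equally likely choices, so probability 1/2; weight (4/9)·(1/2) = 2/9.
If it is in envelope 2 (prior 2/9): the presenter opened envelope 2, so this case is ruled out; weight (2/9)·0 = 0.
If it is in envelope 3 (prior 1/3): the presenter has no choice, probability 1; weight (1/3)·1 = 1/3.
The weights sum to 5/9.
So P(the cheque in envelope 1 | the presenter opened envelope 2) = (2/9) / (5/9) = 2/5.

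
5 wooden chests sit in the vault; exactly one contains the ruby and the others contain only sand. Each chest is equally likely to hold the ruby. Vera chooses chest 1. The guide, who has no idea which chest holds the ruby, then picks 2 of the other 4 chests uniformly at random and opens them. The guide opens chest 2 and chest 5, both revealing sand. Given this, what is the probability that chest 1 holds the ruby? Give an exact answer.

1/3

Because the guide chose which chests to open without knowing where the ruby is, the choice is independent of the prize location. Learning that none of the 2 opened chests holds the ruby simply rules out those 2 locations and leaves the remaining 3 chests still equally likely by symmetry.
So P(the ruby in chest 1) = 1/3.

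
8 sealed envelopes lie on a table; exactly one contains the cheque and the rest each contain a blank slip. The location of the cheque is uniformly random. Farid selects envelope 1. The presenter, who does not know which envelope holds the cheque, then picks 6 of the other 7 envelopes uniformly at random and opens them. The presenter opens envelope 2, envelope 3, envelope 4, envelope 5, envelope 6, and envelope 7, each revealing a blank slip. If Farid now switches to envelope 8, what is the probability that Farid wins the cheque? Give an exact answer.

Condition on the true location of the cheque.
If it is in either of envelopes 1 and 8 (prior 1/8 each): the presenter picks exactly this set with probability 1/7 regardless, and none is the prize; weight (1/8)·(1/7) = 1/56 each.
If it is in any of envelopes 2, 3, 4, 5, 6, and 7 (prior 1/8 each): that envelope was opened and seen not to hold the prize — ruled out; weight (1/8)·0 = 0 each.
The weights sum to 1/28.
So P(the cheque in envelope 8 | the presenter opened envelope 2, envelope 3, envelope 4, envelope 5, envelope 6, and envelope 7) = (1/56) / (1/28) = 1/2.

1/2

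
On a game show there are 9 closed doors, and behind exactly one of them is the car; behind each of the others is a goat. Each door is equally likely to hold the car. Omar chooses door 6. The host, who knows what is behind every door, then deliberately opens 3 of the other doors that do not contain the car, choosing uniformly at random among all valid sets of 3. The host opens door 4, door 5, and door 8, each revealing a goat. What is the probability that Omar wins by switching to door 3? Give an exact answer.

Condition on the true location of the car.
If it is behind any of doors 1, 2, 3, 7, and 9 (prior 1/9 each): the host has 35 equally likely choices, so probability 1/35; weight (1/9)·(1/35) = 1/315 each.
If it is behind any of doors 4, 5, and 8 (prior 1/9 each): that door was opened and seen not to hold the prize — ruled out; weight (1/9)·0 = 0 each.
If it is behind door 6 (prior 1/9): the host has 56 equally likely choices, so probability 1/56; weight (1/9)·(1/56) = 1/504.
The weights sum to 1/56.
So P(the car behind door 3 | the host opened door 4, door 5, and door 8) = (1/315) / (1/56) = 8/45.

8/45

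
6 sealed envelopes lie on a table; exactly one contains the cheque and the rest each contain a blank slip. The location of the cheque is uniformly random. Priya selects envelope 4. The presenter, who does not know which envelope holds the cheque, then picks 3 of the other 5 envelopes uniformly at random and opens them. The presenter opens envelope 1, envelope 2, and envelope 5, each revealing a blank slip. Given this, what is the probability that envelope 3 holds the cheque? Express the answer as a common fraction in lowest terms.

1/3

Condition on the true location of the cheque.
If it is in any of envelopes 1, 2, and 5 (prior 1/6 each): that envelope was opened and seen not to hold the prize — ruled out; weight (1/6)·0 = 0 each.
If it is in any of envelopes 3, 4, and 6 (prior 1/6 each): the presenter picks exactly this set with probability 1/10 regardless, and none is the prize; weight (1/6)·(1/10) = 1/60 each.
The weights sum to 1/20.
So P(the cheque in envelope 3 | the presenter opened envelope 1, envelope 2, and envelope 5) = (1/60) / (1/20) = 1/3.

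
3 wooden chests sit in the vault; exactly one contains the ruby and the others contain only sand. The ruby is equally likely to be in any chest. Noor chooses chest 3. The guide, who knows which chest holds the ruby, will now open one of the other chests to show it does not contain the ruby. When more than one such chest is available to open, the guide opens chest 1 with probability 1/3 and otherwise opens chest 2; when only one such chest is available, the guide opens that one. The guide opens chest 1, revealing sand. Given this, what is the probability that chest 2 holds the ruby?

Consider each possible location of the ruby in turn.
If it is in chest 1 (prior 1/3): the guide opened chest 1, so this case is ruled out; weight (1/3)·0 = 0.
If it is in chest 2 (prior 1/3): only chest 1 is available, probability 1; weight (1/3)·1 = 1/3.
If it is in chest 3 (prior 1/3): chest 1 is available, opened with probability 1/3; weight (1/3)·(1/3) = 1/9.
The weights sum to 4/9.
So P(the ruby in chest 2 | the guide opened chest 1) = (1/3) / (4/9) = 3/4.

3/4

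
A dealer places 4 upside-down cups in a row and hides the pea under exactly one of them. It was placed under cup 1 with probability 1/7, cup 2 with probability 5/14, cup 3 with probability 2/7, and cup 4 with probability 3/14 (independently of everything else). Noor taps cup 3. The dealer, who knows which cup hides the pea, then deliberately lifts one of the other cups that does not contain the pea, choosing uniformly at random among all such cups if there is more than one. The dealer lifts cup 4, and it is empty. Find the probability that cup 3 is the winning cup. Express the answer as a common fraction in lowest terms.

8/29

Consider each possible location of the pea in turn.
If it is under cup 1 (prior 1/7): the dealer has 2 equally likely choices, so probability 1/2; weight (1/7)·(1/2) = 1/14.
If it is under cup 2 (prior 5/14): the dealer has 2 equally likely choices, so probability 1/2; weight (5/14)·(1/2) = 5/28.
If it is under cup 3 (prior 2/7): the dealer has 3 equally likely choices, so probability 1/3; weight (2/7)·(1/3) = 2/21.
If it is under cup 4 (prior 3/14): the dealer opened cup 4, so this case is ruled out; weight (3/14)·0 = 0.
The weights sum to 29/84.
So P(the pea under cup 3 | the dealer opened cup 4) = (2/21) / (29/84) = 8/29.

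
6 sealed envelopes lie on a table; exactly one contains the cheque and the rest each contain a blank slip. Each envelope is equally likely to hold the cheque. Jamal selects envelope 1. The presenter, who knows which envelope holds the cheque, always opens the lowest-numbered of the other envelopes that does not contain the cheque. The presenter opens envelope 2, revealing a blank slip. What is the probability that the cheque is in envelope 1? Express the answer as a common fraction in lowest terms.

1/5

Consider each possible location of the cheque in turn.
If it is in any of envelopes 1, 3, 4, 5, and 6 (prior 1/6 each): envelope 2 is the lowest-numbered option available, probability 1; weight (1/6)·1 = 1/6 each.
If it is in envelope 2 (prior 1/6): the presenter opened envelope 2, so this case is ruled out; weight (1/6)·0 = 0.
The weights sum to 5/6.
So P(the cheque in envelope 1 | the presenter opened envelope 2) = (1/6) / (5/6) = 1/5.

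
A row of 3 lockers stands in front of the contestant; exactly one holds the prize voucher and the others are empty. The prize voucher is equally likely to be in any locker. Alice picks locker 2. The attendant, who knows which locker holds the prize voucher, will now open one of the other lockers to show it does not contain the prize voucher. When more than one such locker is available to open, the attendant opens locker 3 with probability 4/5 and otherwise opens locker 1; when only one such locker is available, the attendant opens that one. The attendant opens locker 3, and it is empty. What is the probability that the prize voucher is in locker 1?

5/9

Apply Bayes' rule, conditioning on where the prize voucher actually is.
If it is in locker 1 (prior 1/3): only locker 3 is available, probability 1; weight (1/3)·1 = 1/3.
If it is in locker 2 (prior 1/3): locker 3 is available, opened with probability 4/5; weight (1/3)·(4/5) = 4/15.
If it is in locker 3 (prior 1/3): the attendant opened locker 3, so this case is ruled out; weight (1/3)·0 = 0.
The weights sum to 3/5.
So P(the prize voucher in locker 1 | the attendant opened locker 3) = (1/3) / (3/5) = 5/9.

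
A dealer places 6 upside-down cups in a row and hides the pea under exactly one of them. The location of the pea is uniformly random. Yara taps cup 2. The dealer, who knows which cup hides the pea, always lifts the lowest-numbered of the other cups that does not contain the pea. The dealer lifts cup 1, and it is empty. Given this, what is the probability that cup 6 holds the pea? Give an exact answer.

Apply Bayes' rule, conditioning on where the pea actually is.
If it is under cup 1 (prior 1/6): the dealer opened cup 1, so this case is ruled out; weight (1/6)·0 = 0.
If it is under any of cups 2, 3, 4, 5, and 6 (prior 1/6 each): cup 1 is the lowest-numbered option available, probability 1; weight (1/6)·1 = 1/6 each.
The weights sum to 5/6.
So P(the pea under cup 6 | the dealer opened cup 1) = (1/6) / (5/6) = 1/5.

1/5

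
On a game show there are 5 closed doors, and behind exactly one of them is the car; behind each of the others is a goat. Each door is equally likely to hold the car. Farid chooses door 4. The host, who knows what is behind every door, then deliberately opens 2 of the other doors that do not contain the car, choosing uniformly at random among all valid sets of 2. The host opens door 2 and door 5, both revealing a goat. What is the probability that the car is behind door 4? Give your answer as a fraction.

1/5

Consider each possible location of the car in turn.
If it is behind either of doors 1 and 3 (prior 1/5 each): the host has 3 equally likely choices, so probability 1/3; weight (1/5)·(1/3) = 1/15 each.
If it is behind either of doors 2 and 5 (prior 1/5 each): that door was opened and seen not to hold the prize — ruled out; weight (1/5)·0 = 0 each.
If it is behind door 4 (prior 1/5): the host has 6 equally likely choices, so probability 1/6; weight (1/5)·(1/6) = 1/30.
The weights sum to 1/6.
So P(the car behind door 4 | the host opened door 2 and door 5) = (1/30) / (1/6) = 1/5.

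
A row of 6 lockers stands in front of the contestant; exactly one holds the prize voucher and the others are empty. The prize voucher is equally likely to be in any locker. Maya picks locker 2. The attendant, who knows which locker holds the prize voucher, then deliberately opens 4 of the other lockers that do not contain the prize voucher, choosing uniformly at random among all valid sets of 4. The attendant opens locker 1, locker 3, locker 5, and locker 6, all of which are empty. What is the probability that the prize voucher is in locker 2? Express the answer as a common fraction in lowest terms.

Apply Bayes' rule, conditioning on where the prize voucher actually is.
If it is in any of lockers 1, 3, 5, and 6 (prior 1/6 each): that locker was opened and seen not to hold the prize — ruled out; weight (1/6)·0 = 0 each.
If it is in locker 2 (prior 1/6): the attendant has 5 equally likely choices, so probability 1/5; weight (1/6)·(1/5) = 1/30.
If it is in locker 4 (prior 1/6): the attendant has no choice, probability 1; weight (1/6)·1 = 1/6.
The weights sum to 1/5.
So P(the prize voucher in locker 2 | the attendant opened locker 1, locker 3, locker 5, and locker 6) = (1/30) / (1/5) = 1/6.

1/6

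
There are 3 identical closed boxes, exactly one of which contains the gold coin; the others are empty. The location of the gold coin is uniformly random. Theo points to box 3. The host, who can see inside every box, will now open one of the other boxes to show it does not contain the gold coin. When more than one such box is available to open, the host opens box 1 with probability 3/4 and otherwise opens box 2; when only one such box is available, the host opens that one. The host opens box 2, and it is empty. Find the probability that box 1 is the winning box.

Consider each possible location of the gold coin in turn.
If it is in box 1 (prior 1/3): only box 2 is available, probability 1; weight (1/3)·1 = 1/3.
If it is in box 2 (prior 1/3): the host opened box 2, so this case is ruled out; weight (1/3)·0 = 0.
If it is in box 3 (prior 1/3): box 1 is available but not opened, probability 1/4; weight (1/3)·(1/4) = 1/12.
The weights sum to 5/12.
So P(the gold coin in box 1 | the host opened box 2) = (1/3) / (5/12) = 4/5.

4/5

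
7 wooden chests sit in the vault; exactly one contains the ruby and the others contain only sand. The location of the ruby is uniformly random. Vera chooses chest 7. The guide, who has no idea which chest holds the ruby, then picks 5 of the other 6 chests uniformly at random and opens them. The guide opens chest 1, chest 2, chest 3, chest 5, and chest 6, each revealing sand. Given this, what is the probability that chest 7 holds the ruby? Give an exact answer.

1/2

Because the guide chose which chests to open without knowing where the ruby is, the choice is independent of the prize location. Learning that none of the 5 opened chests holds the ruby simply rules out those 5 locations and leaves the remaining 2 chests still equally likely by symmetry.
So P(the ruby in chest 7) = 1/2.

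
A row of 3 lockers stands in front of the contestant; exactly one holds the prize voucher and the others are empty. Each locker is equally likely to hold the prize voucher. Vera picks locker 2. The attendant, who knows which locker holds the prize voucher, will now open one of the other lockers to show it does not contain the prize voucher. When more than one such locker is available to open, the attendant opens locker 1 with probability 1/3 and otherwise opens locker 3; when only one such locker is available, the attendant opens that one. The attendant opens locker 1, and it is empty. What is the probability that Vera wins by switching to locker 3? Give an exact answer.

Condition on the true location of the prize voucher.
If it is in locker 1 (prior 1/3): the attendant opened locker 1, so this case is ruled out; weight (1/3)·0 = 0.
If it is in locker 2 (prior 1/3): locker 1 is available, opened with probability 1/3; weight (1/3)·(1/3) = 1/9.
If it is in locker 3 (prior 1/3): only locker 1 is available, probability 1; weight (1/3)·1 = 1/3.
The weights sum to 4/9.
So P(the prize voucher in locker 3 | the attendant opened locker 1) = (1/3) / (4/9) = 3/4.

3/4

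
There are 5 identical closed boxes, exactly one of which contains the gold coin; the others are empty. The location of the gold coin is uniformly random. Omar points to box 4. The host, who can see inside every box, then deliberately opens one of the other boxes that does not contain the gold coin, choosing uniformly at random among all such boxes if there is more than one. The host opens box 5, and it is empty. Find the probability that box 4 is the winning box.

1/5

Consider each possible location of the gold coin in turn.
If it is in any of boxes 1, 2, and 3 (prior 1/5 each): the host has 3 equally likely choices, so probability 1/3; weight (1/5)·(1/3) = 1/15 each.
If it is in box 4 (prior 1/5): the host has 4 equally likely choices, so probability 1/4; weight (1/5)·(1/4) = 1/20.
If it is in box 5 (prior 1/5): the host opened box 5, so this case is ruled out; weight (1/5)·0 = 0.
The weights sum to 1/4.
So P(the gold coin in box 4 | the host opened box 5) = (1/20) / (1/4) = 1/5.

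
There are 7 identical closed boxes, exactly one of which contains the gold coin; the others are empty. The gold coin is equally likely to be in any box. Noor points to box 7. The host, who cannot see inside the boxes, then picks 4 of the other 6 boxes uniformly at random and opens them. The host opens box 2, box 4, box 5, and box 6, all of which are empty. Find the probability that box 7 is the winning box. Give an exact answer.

Consider each possible location of the gold coin in turn.
If it is in any of boxes 1, 3, and 7 (prior 1/7 each): the host picks exactly this set with probability 1/15 regardless, and none is the prize; weight (1/7)·(1/15) = 1/105 each.
If it is in any of boxes 2, 4, 5, and 6 (prior 1/7 each): that box was opened and seen not to hold the prize — ruled out; weight (1/7)·0 = 0 each.
The weights sum to 1/35.
So P(the gold coin in box 7 | the host opened box 2, box 4, box 5, and box 6) = (1/105) / (1/35) = 1/3.

1/3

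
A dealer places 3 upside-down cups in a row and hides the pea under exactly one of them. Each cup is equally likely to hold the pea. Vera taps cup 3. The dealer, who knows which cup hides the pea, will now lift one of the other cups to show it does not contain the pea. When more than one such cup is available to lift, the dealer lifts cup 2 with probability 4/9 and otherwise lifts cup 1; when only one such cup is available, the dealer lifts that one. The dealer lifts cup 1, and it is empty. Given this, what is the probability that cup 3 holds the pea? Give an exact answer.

5/14

Consider each possible location of the pea in turn.
If it is under cup 1 (prior 1/3): the dealer opened cup 1, so this case is ruled out; weight (1/3)·0 = 0.
If it is under cup 2 (prior 1/3): only cup 1 is available, probability 1; weight (1/3)·1 = 1/3.
If it is under cup 3 (prior 1/3): cup 2 is available but not opened, probability 5/9; weight (1/3)·(5/9) = 5/27.
The weights sum to 14/27.
So P(the pea under cup 3 | the dealer opened cup 1) = (5/27) / (14/27) = 5/14.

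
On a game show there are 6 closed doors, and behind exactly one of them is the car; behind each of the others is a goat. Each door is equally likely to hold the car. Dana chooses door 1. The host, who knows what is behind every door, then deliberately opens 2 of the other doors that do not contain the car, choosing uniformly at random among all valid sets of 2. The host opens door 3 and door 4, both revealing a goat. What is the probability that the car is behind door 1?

Consider each possible location of the car in turn.
If it is behind door 1 (prior 1/6): the host has 10 equally likely choices, so probability 1/10; weight (1/6)·(1/10) = 1/60.
If it is behind any of doors 2, 5, and 6 (prior 1/6 each): the host has 6 equally likely choices, so probability 1/6; weight (1/6)·(1/6) = 1/36 each.
If it is behind either of doors 3 and 4 (prior 1/6 each): that door was opened and seen not to hold the prize — ruled out; weight (1/6)·0 = 0 each.
The weights sum to 1/10.
So P(the car behind door 1 | the host opened door 3 and door 4) = (1/60) / (1/10) = 1/6.

1/6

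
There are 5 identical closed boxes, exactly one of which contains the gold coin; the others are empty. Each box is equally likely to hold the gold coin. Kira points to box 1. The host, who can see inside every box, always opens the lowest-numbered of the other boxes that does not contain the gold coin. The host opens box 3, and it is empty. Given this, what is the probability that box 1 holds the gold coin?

0

Condition on the true location of the gold coin.
If it is in any of boxes 1, 4, and 5 (prior 1/5 each): the host would have opened box 2 instead, probability 0; weight (1/5)·0 = 0 each.
If it is in box 2 (prior 1/5): box 3 is the lowest-numbered option available, probability 1; weight (1/5)·1 = 1/5.
If it is in box 3 (prior 1/5): the host opened box 3, so this case is ruled out; weight (1/5)·0 = 0.
The weights sum to 1/5.
So P(the gold coin in box 1 | the host opened box 3) = 0 / (1/5) = 0.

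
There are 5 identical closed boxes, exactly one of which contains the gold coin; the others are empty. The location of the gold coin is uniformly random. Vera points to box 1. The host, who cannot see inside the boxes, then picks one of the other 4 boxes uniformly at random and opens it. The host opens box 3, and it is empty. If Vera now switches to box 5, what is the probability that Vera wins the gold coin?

1/4

Condition on the true location of the gold coin.
If it is in any of boxes 1, 2, 4, and 5 (prior 1/5 each): the host picks box 3 with probability 1/4 regardless, and it is not the prize; weight (1/5)·(1/4) = 1/20 each.
If it is in box 3 (prior 1/5): the host opened box 3, so this case is ruled out; weight (1/5)·0 = 0.
The weights sum to 1/5.
So P(the gold coin in box 5 | the host opened box 3) = (1/20) / (1/5) = 1/4.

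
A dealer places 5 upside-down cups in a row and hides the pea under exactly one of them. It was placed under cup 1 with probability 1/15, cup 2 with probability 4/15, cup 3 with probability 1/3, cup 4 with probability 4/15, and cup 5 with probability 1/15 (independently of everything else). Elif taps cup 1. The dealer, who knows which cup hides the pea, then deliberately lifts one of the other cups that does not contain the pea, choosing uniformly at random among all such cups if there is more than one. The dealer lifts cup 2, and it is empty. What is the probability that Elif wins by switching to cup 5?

Condition on the true location of the pea.
If it is under cup 1 (prior 1/15): the dealer has 4 equally likely choices, so probability 1/4; weight (1/15)·(1/4) = 1/60.
If it is under cup 2 (prior 4/15): the dealer opened cup 2, so this case is ruled out; weight (4/15)·0 = 0.
If it is under cup 3 (prior 1/3): the dealer has 3 equally likely choices, so probability 1/3; weight (1/3)·(1/3) = 1/9.
If it is under cup 4 (prior 4/15): the dealer has 3 equally likely choices, so probability 1/3; weight (4/15)·(1/3) = 4/45.
If it is under cup 5 (prior 1/15): the dealer has 3 equally likely choices, so probability 1/3; weight (1/15)·(1/3) = 1/45.
The weights sum to 43/180.
So P(the pea under cup 5 | the dealer opened cup 2) = (1/45) / (43/180) = 4/43.

4/43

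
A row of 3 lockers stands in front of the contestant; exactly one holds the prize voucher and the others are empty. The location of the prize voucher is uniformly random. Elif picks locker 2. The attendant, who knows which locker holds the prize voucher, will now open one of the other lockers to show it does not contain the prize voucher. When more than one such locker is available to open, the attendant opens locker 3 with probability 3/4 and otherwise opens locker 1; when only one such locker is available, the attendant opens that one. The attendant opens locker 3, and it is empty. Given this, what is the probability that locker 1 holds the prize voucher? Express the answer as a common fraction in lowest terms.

Condition on the true location of the prize voucher.
If it is in locker 1 (prior 1/3): only locker 3 is available, probability 1; weight (1/3)·1 = 1/3.
If it is in locker 2 (prior 1/3): locker 3 is available, opened with probability 3/4; weight (1/3)·(3/4) = 1/4.
If it is in locker 3 (prior 1/3): the attendant opened locker 3, so this case is ruled out; weight (1/3)·0 = 0.
The weights sum to 7/12.
So P(the prize voucher in locker 1 | the attendant opened locker 3) = (1/3) / (7/12) = 4/7.

4/7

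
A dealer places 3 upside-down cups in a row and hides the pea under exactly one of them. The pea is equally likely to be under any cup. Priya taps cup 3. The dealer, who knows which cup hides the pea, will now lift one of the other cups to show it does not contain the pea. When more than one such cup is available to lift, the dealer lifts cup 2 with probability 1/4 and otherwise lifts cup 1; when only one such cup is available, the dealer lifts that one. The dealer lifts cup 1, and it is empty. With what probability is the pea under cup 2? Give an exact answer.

4/7

Consider each possible location of the pea in turn.
If it is under cup 1 (prior 1/3): the dealer opened cup 1, so this case is ruled out; weight (1/3)·0 = 0.
If it is under cup 2 (prior 1/3): only cup 1 is available, probability 1; weight (1/3)·1 = 1/3.
If it is under cup 3 (prior 1/3): cup 2 is available but not opened, probability 3/4; weight (1/3)·(3/4) = 1/4.
The weights sum to 7/12.
So P(the pea under cup 2 | the dealer opened cup 1) = (1/3) / (7/12) = 4/7.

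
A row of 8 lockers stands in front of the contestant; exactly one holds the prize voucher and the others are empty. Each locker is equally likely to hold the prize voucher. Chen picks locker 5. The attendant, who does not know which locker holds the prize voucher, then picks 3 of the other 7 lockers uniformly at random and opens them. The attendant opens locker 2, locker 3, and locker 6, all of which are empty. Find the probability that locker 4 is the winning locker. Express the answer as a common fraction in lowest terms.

1/5

Because the attendant chose which lockers to open without knowing where the prize voucher is, the choice is independent of the prize location. Learning that none of the 3 opened lockers holds the prize voucher simply rules out those 3 locations and leaves the remaining 5 lockers still equally likely by symmetry.
So P(the prize voucher in locker 4) = 1/5.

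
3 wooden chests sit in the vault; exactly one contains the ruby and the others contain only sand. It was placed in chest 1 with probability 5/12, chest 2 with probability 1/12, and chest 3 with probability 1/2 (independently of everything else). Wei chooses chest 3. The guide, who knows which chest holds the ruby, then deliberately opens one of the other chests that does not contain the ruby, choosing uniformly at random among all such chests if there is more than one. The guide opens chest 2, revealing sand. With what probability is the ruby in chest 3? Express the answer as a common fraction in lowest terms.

Consider each possible location of the ruby in turn.
If it is in chest 1 (prior 5/12): the guide has no choice, probability 1; weight (5/12)·1 = 5/12.
If it is in chest 2 (prior 1/12): the guide opened chest 2, so this case is ruled out; weight (1/12)·0 = 0.
If it is in chest 3 (prior 1/2): the guide has 2 equally likely choices, so probability 1/2; weight (1/2)·(1/2) = 1/4.
The weights sum to 2/3.
So P(the ruby in chest 3 | the guide opened chest 2) = (1/4) / (2/3) = 3/8.

3/8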